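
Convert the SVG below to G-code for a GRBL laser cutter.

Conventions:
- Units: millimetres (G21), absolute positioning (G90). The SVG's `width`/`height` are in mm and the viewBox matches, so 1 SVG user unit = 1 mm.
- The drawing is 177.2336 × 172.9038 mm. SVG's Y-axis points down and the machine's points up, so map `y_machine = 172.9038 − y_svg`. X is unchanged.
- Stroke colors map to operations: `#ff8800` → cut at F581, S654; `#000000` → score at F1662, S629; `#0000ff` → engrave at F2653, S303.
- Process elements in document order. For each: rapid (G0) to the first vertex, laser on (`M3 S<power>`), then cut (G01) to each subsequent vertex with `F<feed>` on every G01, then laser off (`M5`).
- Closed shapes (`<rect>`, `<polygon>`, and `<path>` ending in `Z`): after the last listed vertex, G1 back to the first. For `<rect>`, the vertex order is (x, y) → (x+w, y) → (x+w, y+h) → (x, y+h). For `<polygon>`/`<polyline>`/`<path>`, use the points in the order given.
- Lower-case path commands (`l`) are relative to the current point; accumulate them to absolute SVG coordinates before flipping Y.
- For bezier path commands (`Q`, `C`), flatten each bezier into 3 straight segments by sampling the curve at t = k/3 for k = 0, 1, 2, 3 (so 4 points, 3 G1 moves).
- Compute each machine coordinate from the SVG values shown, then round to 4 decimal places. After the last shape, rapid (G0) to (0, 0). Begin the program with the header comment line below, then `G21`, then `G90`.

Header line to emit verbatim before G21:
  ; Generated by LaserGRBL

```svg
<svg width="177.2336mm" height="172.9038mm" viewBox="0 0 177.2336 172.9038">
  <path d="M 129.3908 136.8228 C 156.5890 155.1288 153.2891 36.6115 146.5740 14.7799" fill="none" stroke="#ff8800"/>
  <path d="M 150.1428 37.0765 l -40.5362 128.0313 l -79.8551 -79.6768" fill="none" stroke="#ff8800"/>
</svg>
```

viewBox `0 0 177.2336 172.9038` with mm width/height → 1 unit = 1 mm. Flip: y_m = 172.9038 − y_svg.

**Shape 1** — `<path>` cubic bezier, stroke `#ff8800` → cut (S654, F581). Control points (SVG): P0=(129.3908,136.8228), P1=(156.5890,155.1288), P2=(153.2891,36.6115), P3=(146.5740,14.7799); sampled at t=k/3. Machine vertices: (129.3908,36.0810) → (147.4260,54.7343) → (151.1476,112.7122) → (146.5740,158.1239). Open path.

**Shape 2** — `<path>` open polyline, stroke `#ff8800` → cut (S654, F581). Machine vertices: (150.1428,135.8273) → (109.6066,7.7960) → (29.7515,87.4728). Open path.

; Generated by LaserGRBL
G21
G90
G0 X129.3908 Y36.0810
M3 S654
G01 X147.4260 Y54.7343 F581
G01 X151.1476 Y112.7122 F581
G01 X146.5740 Y158.1239 F581
M5
G0 X150.1428 Y135.8273
M3 S654
G01 X109.6066 Y7.7960 F581
G01 X29.7515 Y87.4728 F581
M5
G0 X0.0000 Y0.0000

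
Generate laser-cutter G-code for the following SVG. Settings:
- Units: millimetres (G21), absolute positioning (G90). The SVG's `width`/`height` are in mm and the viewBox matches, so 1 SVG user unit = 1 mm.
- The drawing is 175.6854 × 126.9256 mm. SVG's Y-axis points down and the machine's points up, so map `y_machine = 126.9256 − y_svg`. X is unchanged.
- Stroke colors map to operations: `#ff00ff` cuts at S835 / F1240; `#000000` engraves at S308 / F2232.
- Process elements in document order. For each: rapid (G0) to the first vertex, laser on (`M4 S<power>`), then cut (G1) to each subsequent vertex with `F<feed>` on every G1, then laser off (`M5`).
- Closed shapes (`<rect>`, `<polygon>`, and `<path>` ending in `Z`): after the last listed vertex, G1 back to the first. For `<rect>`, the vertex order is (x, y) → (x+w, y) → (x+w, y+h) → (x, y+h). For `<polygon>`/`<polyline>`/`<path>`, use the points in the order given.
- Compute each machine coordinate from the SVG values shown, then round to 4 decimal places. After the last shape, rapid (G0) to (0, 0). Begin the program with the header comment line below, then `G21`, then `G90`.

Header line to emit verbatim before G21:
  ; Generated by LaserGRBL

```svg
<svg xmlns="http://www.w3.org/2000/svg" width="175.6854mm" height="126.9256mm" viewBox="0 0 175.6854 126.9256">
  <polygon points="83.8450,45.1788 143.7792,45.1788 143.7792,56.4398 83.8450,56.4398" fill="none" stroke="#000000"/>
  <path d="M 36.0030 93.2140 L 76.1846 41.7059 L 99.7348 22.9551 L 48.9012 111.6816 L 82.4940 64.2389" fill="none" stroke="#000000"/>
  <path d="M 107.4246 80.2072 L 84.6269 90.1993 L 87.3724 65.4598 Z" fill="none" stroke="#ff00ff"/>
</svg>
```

; Generated by LaserGRBL
G21
G90
G0 X83.8450 Y81.7468
M4 S308
G1 X143.7792 Y81.7468 F2232
G1 X143.7792 Y70.4858 F2232
G1 X83.8450 Y70.4858 F2232
G1 X83.8450 Y81.7468 F2232
M5
G0 X36.0030 Y33.7116
M4 S308
G1 X76.1846 Y85.2197 F2232
G1 X99.7348 Y103.9705 F2232
G1 X48.9012 Y15.2440 F2232
G1 X82.4940 Y62.6867 F2232
M5
G0 X107.4246 Y46.7184
M4 S835
G1 X84.6269 Y36.7263 F1240
G1 X87.3724 Y61.4658 F1240
G1 X107.4246 Y46.7184 F1240
M5
G0 X0.0000 Y0.0000

Since the viewBox matches the mm dimensions, user units are millimetres directly. The only transform is the Y-flip y_m = 126.9256 − y_svg.

Shape 1 is a rectangle drawn with `<polygon>`. Its stroke #000000 means engrave at S308, F2232. After flipping Y the toolpath is (83.8450,81.7468) → (143.7792,81.7468) → (143.7792,70.4858) → (83.8450,70.4858) → (83.8450,81.7468), returning to the start.

Shape 2 is a open polyline drawn with `<path>`. Its stroke #000000 means engrave at S308, F2232. After flipping Y the toolpath is (36.0030,33.7116) → (76.1846,85.2197) → (99.7348,103.9705) → (48.9012,15.2440) → (82.4940,62.6867).

Shape 3 is a regular polygon drawn with `<path>`. Its stroke #ff00ff means cut at S835, F1240. After flipping Y the toolpath is (107.4246,46.7184) → (84.6269,36.7263) → (87.3724,61.4658) → (107.4246,46.7184), returning to the start.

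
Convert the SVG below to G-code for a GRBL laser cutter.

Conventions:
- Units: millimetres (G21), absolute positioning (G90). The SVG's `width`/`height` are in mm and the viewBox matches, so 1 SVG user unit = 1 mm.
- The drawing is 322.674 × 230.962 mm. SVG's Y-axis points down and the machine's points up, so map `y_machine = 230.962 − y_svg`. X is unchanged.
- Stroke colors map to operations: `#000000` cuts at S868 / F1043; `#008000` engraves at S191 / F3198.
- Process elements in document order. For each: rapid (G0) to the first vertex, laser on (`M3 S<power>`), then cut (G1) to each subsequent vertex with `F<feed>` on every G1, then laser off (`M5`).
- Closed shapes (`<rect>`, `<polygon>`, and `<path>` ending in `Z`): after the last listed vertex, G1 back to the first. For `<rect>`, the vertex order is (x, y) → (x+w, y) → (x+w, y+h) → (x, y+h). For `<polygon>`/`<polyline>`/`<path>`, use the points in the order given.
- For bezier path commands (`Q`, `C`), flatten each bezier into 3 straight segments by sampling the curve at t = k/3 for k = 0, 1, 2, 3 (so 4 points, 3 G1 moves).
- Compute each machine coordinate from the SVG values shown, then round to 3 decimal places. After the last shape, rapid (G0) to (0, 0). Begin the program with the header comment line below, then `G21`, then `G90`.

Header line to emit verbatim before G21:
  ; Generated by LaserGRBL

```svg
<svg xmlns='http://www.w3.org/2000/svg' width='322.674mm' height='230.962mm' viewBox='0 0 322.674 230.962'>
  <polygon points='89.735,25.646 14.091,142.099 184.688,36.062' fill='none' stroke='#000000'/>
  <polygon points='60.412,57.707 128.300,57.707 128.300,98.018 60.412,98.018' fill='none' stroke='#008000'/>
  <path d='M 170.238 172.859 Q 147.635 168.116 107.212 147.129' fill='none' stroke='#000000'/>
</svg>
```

Since the viewBox matches the mm dimensions, user units are millimetres directly. The only transform is the Y-flip y_m = 230.962 − y_svg.

Shape 1 is a closed polygon drawn with `<polygon>`. Its stroke #000000 means cut at S868, F1043. After flipping Y the toolpath is (89.735,205.316) → (14.091,88.863) → (184.688,194.900) → (89.735,205.316), returning to the start.

Shape 2 is a rectangle drawn with `<polygon>`. Its stroke #008000 means engrave at S191, F3198. After flipping Y the toolpath is (60.412,173.255) → (128.300,173.255) → (128.300,132.944) → (60.412,132.944) → (60.412,173.255), returning to the start.

Shape 3 is a quadratic bezier drawn with `<path>`. Its stroke #000000 means cut at S868, F1043. After flipping Y the toolpath is (170.238,58.103) → (153.189,63.070) → (132.181,71.647) → (107.212,83.833).

; Generated by LaserGRBL
G21
G90
G0 X89.735 Y205.316
M3 S868
G1 X14.091 Y88.863 F1043
G1 X184.688 Y194.900 F1043
G1 X89.735 Y205.316 F1043
M5
G0 X60.412 Y173.255
M3 S191
G1 X128.300 Y173.255 F3198
G1 X128.300 Y132.944 F3198
G1 X60.412 Y132.944 F3198
G1 X60.412 Y173.255 F3198
M5
G0 X170.238 Y58.103
M3 S868
G1 X153.189 Y63.070 F1043
G1 X132.181 Y71.647 F1043
G1 X107.212 Y83.833 F1043
M5
G0 X0.000 Y0.000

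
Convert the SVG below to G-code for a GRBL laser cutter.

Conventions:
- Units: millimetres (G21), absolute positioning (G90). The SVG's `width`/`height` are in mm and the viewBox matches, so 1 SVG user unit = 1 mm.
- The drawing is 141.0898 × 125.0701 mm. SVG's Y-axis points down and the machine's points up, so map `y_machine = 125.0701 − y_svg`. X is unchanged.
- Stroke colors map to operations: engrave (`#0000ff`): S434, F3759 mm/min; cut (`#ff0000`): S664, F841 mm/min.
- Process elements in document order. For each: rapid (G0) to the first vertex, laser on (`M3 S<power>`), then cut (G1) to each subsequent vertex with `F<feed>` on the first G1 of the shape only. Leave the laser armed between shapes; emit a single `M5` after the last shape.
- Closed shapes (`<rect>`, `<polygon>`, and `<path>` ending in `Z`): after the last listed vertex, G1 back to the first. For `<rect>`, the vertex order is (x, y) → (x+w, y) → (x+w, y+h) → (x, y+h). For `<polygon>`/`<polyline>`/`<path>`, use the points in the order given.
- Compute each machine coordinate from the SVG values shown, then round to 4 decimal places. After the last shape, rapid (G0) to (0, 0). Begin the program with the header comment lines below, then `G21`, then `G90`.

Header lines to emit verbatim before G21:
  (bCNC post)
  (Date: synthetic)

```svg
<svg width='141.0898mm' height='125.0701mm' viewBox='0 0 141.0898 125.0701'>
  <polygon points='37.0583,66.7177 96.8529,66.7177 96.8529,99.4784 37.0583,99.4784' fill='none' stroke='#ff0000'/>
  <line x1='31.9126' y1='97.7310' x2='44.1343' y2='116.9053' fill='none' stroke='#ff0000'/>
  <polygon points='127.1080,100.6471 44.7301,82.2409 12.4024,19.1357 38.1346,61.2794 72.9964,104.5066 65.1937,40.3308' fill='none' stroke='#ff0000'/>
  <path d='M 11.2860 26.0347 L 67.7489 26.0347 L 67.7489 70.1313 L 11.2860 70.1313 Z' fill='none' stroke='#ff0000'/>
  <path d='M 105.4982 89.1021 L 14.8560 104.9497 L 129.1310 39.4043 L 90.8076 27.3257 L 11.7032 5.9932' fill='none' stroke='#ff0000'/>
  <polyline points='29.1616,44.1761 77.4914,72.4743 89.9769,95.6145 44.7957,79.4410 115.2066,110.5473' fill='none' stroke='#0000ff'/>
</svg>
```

viewBox `0 0 141.0898 125.0701` with mm width/height → 1 unit = 1 mm. Flip: y_m = 125.0701 − y_svg.

**Shape 1** — `<polygon>` rectangle, stroke `#ff0000` → cut (S664, F841). Machine vertices: (37.0583,58.3524) → (96.8529,58.3524) → (96.8529,25.5917) → (37.0583,25.5917) → (37.0583,58.3524). Closed: final G1 returns to the first vertex.

**Shape 2** — `<line>` line segment, stroke `#ff0000` → cut (S664, F841). Machine vertices: (31.9126,27.3391) → (44.1343,8.1648). Open path.

**Shape 3** — `<polygon>` closed polygon, stroke `#ff0000` → cut (S664, F841). Machine vertices: (127.1080,24.4230) → (44.7301,42.8292) → (12.4024,105.9344) → (38.1346,63.7907) → (72.9964,20.5635) → (65.1937,84.7393) → (127.1080,24.4230). Closed: final G1 returns to the first vertex.

**Shape 4** — `<path>` rectangle, stroke `#ff0000` → cut (S664, F841). Machine vertices: (11.2860,99.0354) → (67.7489,99.0354) → (67.7489,54.9388) → (11.2860,54.9388) → (11.2860,99.0354). Closed: final G1 returns to the first vertex.

**Shape 5** — `<path>` open polyline, stroke `#ff0000` → cut (S664, F841). Machine vertices: (105.4982,35.9680) → (14.8560,20.1204) → (129.1310,85.6658) → (90.8076,97.7444) → (11.7032,119.0769). Open path.

**Shape 6** — `<polyline>` open polyline, stroke `#0000ff` → engrave (S434, F3759). Machine vertices: (29.1616,80.8940) → (77.4914,52.5958) → (89.9769,29.4556) → (44.7957,45.6291) → (115.2066,14.5228). Open path.

(bCNC post)
(Date: synthetic)
G21
G90
G0 X37.0583 Y58.3524
M3 S664
G1 X96.8529 Y58.3524 F841
G1 X96.8529 Y25.5917
G1 X37.0583 Y25.5917
G1 X37.0583 Y58.3524
G0 X31.9126 Y27.3391
M3 S664
G1 X44.1343 Y8.1648 F841
G0 X127.1080 Y24.4230
M3 S664
G1 X44.7301 Y42.8292 F841
G1 X12.4024 Y105.9344
G1 X38.1346 Y63.7907
G1 X72.9964 Y20.5635
G1 X65.1937 Y84.7393
G1 X127.1080 Y24.4230
G0 X11.2860 Y99.0354
M3 S664
G1 X67.7489 Y99.0354 F841
G1 X67.7489 Y54.9388
G1 X11.2860 Y54.9388
G1 X11.2860 Y99.0354
G0 X105.4982 Y35.9680
M3 S664
G1 X14.8560 Y20.1204 F841
G1 X129.1310 Y85.6658
G1 X90.8076 Y97.7444
G1 X11.7032 Y119.0769
G0 X29.1616 Y80.8940
M3 S434
G1 X77.4914 Y52.5958 F3759
G1 X89.9769 Y29.4556
G1 X44.7957 Y45.6291
G1 X115.2066 Y14.5228
M5
G0 X0.0000 Y0.0000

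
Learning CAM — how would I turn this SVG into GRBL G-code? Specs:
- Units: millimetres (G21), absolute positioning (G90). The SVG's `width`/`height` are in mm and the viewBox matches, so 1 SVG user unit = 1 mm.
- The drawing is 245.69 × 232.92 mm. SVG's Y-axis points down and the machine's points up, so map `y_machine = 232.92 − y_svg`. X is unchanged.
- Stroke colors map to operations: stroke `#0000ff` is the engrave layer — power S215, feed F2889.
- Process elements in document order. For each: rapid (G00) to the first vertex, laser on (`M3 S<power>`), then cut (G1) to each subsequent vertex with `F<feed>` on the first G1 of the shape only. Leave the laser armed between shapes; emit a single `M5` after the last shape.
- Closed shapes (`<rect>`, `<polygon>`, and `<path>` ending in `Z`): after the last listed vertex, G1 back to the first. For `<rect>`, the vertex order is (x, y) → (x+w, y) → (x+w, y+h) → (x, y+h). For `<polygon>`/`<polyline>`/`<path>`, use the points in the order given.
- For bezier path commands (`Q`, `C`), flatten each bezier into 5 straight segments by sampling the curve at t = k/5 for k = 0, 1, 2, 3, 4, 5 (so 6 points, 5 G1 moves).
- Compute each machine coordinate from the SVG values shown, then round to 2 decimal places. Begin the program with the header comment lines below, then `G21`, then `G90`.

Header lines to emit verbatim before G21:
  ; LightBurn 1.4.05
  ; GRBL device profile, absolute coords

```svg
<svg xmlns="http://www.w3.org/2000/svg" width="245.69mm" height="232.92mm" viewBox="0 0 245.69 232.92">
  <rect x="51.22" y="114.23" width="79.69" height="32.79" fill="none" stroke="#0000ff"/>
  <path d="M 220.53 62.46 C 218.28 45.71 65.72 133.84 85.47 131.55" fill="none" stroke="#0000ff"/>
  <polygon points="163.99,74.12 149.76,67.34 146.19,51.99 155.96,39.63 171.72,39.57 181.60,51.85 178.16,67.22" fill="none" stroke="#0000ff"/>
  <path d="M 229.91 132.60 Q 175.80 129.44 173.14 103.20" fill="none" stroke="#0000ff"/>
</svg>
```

1 u = 1 mm; y_m = 232.92 − y.

[1] `<rect>` rectangle, #0000ff→engrave S215 F2889: (51.22,118.69) → (130.91,118.69) → (130.91,85.90) → (51.22,85.90) → (51.22,118.69) (closed)

[2] `<path>` cubic bezier, #0000ff→engrave S215 F2889: (220.53,170.46) → (203.72,169.49) → (166.33,152.72) → (123.83,129.52) → (91.72,109.28) → (85.47,101.37)

[3] `<polygon>` regular polygon, #0000ff→engrave S215 F2889: (163.99,158.80) → (149.76,165.58) → (146.19,180.93) → (155.96,193.29) → (171.72,193.35) → (181.60,181.07) → (178.16,165.70) → (163.99,158.80) (closed)

[4] `<path>` quadratic bezier, #0000ff→engrave S215 F2889: (229.91,100.32) → (210.32,102.51) → (194.85,106.54) → (183.50,112.42) → (176.26,120.15) → (173.14,129.72)

; LightBurn 1.4.05
; GRBL device profile, absolute coords
G21
G90
G00 X51.22 Y118.69
M3 S215
G1 X130.91 Y118.69 F2889
G1 X130.91 Y85.90
G1 X51.22 Y85.90
G1 X51.22 Y118.69
G00 X220.53 Y170.46
M3 S215
G1 X203.72 Y169.49 F2889
G1 X166.33 Y152.72
G1 X123.83 Y129.52
G1 X91.72 Y109.28
G1 X85.47 Y101.37
G00 X163.99 Y158.80
M3 S215
G1 X149.76 Y165.58 F2889
G1 X146.19 Y180.93
G1 X155.96 Y193.29
G1 X171.72 Y193.35
G1 X181.60 Y181.07
G1 X178.16 Y165.70
G1 X163.99 Y158.80
G00 X229.91 Y100.32
M3 S215
G1 X210.32 Y102.51 F2889
G1 X194.85 Y106.54
G1 X183.50 Y112.42
G1 X176.26 Y120.15
G1 X173.14 Y129.72
M5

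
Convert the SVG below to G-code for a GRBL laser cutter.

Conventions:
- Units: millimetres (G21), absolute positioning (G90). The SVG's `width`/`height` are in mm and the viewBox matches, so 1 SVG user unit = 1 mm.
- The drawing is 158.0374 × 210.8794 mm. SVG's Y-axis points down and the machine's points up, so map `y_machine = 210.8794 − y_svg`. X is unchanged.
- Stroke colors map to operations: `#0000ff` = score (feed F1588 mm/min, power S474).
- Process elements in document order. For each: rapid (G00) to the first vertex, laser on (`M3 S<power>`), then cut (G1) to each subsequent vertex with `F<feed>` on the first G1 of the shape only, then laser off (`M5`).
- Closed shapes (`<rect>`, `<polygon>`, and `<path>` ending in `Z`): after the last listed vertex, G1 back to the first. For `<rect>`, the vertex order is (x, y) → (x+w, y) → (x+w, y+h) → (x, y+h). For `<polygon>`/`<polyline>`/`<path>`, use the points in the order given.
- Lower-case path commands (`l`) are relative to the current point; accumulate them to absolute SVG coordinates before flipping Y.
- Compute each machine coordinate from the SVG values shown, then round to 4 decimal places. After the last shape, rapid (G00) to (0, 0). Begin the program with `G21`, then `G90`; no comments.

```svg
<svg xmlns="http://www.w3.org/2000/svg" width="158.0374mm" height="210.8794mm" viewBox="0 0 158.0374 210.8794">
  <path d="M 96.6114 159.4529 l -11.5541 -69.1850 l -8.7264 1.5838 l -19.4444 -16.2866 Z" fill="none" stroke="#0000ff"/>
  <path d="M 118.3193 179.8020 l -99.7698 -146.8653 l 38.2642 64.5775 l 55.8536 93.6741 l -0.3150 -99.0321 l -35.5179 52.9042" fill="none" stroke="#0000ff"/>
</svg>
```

G21
G90
G00 X96.6114 Y51.4265
M3 S474
G1 X85.0573 Y120.6115 F1588
G1 X76.3309 Y119.0277
G1 X56.8865 Y135.3143
G1 X96.6114 Y51.4265
M5
G00 X118.3193 Y31.0774
M3 S474
G1 X18.5495 Y177.9427 F1588
G1 X56.8137 Y113.3652
G1 X112.6673 Y19.6911
G1 X112.3523 Y118.7232
G1 X76.8344 Y65.8190
M5
G00 X0.0000 Y0.0000

Since the viewBox matches the mm dimensions, user units are millimetres directly. The only transform is the Y-flip y_m = 210.8794 − y_svg.

Shape 1 is a closed polygon drawn with `<path>`. Its stroke #0000ff means score at S474, F1588. After flipping Y the toolpath is (96.6114,51.4265) → (85.0573,120.6115) → (76.3309,119.0277) → (56.8865,135.3143) → (96.6114,51.4265), returning to the start.

Shape 2 is a open polyline drawn with `<path>`. Its stroke #0000ff means score at S474, F1588. After flipping Y the toolpath is (118.3193,31.0774) → (18.5495,177.9427) → (56.8137,113.3652) → (112.6673,19.6911) → (112.3523,118.7232) → (76.8344,65.8190).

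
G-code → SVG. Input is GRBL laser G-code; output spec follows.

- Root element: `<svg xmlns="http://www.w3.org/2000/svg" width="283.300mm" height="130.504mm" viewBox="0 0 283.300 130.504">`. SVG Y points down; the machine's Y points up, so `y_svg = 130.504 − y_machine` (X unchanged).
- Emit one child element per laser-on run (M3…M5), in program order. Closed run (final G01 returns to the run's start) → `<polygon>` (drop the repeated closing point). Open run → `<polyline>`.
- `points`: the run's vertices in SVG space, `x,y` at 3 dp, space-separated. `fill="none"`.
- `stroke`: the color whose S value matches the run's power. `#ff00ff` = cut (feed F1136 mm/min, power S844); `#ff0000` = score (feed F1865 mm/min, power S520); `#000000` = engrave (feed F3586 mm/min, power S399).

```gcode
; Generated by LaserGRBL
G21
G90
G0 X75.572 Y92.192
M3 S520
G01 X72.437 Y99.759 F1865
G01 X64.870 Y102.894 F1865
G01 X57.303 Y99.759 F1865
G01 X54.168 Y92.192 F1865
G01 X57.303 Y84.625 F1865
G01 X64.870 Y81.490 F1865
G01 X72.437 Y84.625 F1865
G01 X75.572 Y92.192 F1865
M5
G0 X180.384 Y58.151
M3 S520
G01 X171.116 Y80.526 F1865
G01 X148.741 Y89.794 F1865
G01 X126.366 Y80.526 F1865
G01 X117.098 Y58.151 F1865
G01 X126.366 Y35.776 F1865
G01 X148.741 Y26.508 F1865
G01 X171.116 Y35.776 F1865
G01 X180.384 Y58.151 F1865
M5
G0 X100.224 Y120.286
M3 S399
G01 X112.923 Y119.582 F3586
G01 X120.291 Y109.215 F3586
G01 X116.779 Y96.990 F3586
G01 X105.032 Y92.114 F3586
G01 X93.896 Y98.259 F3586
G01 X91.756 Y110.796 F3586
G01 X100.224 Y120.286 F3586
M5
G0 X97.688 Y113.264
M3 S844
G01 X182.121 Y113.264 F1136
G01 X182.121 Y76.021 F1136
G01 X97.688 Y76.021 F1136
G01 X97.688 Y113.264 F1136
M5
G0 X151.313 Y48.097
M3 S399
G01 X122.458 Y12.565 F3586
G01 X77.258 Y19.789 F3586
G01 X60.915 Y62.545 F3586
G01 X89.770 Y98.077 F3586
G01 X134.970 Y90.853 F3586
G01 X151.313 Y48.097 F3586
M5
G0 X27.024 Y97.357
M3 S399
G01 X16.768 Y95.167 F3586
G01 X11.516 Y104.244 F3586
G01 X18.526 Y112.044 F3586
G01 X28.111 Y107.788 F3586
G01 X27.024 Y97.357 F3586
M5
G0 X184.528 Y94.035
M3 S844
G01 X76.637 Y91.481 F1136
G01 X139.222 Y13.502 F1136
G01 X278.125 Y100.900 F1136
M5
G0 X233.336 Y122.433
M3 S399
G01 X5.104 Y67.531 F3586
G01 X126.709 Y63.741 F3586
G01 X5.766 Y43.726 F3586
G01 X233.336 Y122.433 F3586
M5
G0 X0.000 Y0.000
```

<svg xmlns="http://www.w3.org/2000/svg" width="283.300mm" height="130.504mm" viewBox="0 0 283.300 130.504">
  <polygon points="75.572,38.312 72.437,30.745 64.870,27.610 57.303,30.745 54.168,38.312 57.303,45.879 64.870,49.014 72.437,45.879" fill="none" stroke="#ff0000"/>
  <polygon points="180.384,72.353 171.116,49.978 148.741,40.710 126.366,49.978 117.098,72.353 126.366,94.728 148.741,103.996 171.116,94.728" fill="none" stroke="#ff0000"/>
  <polygon points="100.224,10.218 112.923,10.922 120.291,21.289 116.779,33.514 105.032,38.390 93.896,32.245 91.756,19.708" fill="none" stroke="#000000"/>
  <polygon points="97.688,17.240 182.121,17.240 182.121,54.483 97.688,54.483" fill="none" stroke="#ff00ff"/>
  <polygon points="151.313,82.407 122.458,117.939 77.258,110.715 60.915,67.959 89.770,32.427 134.970,39.651" fill="none" stroke="#000000"/>
  <polygon points="27.024,33.147 16.768,35.337 11.516,26.260 18.526,18.460 28.111,22.716" fill="none" stroke="#000000"/>
  <polyline points="184.528,36.469 76.637,39.023 139.222,117.002 278.125,29.604" fill="none" stroke="#ff00ff"/>
  <polygon points="233.336,8.071 5.104,62.973 126.709,66.763 5.766,86.778" fill="none" stroke="#000000"/>
</svg>

Each laser-on run becomes one SVG element. Flip Y back into SVG space with y_svg = 130.504 − y_machine.

Run 1: the run's S520 means `#ff0000` (score). The run returns to its start, so emit a `<polygon>` with points (Y-flipped): 75.572,38.312 72.437,30.745 64.870,27.610 57.303,30.745 54.168,38.312 57.303,45.879 64.870,49.014 72.437,45.879.

Run 2: S520 ⇒ score layer `#ff0000`. The run returns to its start, so emit a `<polygon>` with points (Y-flipped): 180.384,72.353 171.116,49.978 148.741,40.710 126.366,49.978 117.098,72.353 126.366,94.728 148.741,103.996 171.116,94.728.

Run 3: power S399 maps to stroke `#000000` (engrave). The run returns to its start, so emit a `<polygon>` with points (Y-flipped): 100.224,10.218 112.923,10.922 120.291,21.289 116.779,33.514 105.032,38.390 93.896,32.245 91.756,19.708.

Run 4: the run's S844 means `#ff00ff` (cut). The run returns to its start, so emit a `<polygon>` with points (Y-flipped): 97.688,17.240 182.121,17.240 182.121,54.483 97.688,54.483.

Run 5: S399 ⇒ engrave layer `#000000`. The run returns to its start, so emit a `<polygon>` with points (Y-flipped): 151.313,82.407 122.458,117.939 77.258,110.715 60.915,67.959 89.770,32.427 134.970,39.651.

Run 6: power S399 maps to stroke `#000000` (engrave). The run returns to its start, so emit a `<polygon>` with points (Y-flipped): 27.024,33.147 16.768,35.337 11.516,26.260 18.526,18.460 28.111,22.716.

Run 7: the run's S844 means `#ff00ff` (cut). The run is open, so emit a `<polyline>` with points (Y-flipped): 184.528,36.469 76.637,39.023 139.222,117.002 278.125,29.604.

Run 8: S399 ⇒ engrave layer `#000000`. The run returns to its start, so emit a `<polygon>` with points (Y-flipped): 233.336,8.071 5.104,62.973 126.709,66.763 5.766,86.778.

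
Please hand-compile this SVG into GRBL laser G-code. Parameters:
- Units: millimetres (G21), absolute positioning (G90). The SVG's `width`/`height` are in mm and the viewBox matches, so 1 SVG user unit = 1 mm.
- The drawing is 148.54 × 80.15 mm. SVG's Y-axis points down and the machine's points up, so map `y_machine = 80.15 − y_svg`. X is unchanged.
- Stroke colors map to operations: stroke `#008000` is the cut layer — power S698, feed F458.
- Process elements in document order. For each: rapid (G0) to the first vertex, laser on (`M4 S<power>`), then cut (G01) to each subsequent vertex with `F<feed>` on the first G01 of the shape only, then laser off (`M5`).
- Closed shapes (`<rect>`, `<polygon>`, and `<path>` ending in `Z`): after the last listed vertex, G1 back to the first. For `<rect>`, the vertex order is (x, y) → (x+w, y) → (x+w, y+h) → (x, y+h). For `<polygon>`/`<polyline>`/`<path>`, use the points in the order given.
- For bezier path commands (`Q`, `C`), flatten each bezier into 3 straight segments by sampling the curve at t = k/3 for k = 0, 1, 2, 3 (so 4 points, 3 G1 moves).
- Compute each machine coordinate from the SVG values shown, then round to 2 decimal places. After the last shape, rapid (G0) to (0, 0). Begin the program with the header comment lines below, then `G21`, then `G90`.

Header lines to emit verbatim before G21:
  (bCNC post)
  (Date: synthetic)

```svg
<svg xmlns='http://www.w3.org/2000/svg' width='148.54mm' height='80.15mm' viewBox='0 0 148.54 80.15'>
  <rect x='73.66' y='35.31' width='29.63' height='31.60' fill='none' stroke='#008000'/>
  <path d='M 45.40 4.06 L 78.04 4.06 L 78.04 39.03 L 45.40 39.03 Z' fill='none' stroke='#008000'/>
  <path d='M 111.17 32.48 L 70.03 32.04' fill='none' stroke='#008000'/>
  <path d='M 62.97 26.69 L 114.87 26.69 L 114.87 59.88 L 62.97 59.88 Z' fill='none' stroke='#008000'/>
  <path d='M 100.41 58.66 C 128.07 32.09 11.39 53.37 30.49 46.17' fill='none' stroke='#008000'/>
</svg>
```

(bCNC post)
(Date: synthetic)
G21
G90
G0 X73.66 Y44.84
M4 S698
G01 X103.29 Y44.84 F458
G01 X103.29 Y13.24
G01 X73.66 Y13.24
G01 X73.66 Y44.84
M5
G0 X45.40 Y76.09
M4 S698
G01 X78.04 Y76.09 F458
G01 X78.04 Y41.12
G01 X45.40 Y41.12
G01 X45.40 Y76.09
M5
G0 X111.17 Y47.67
M4 S698
G01 X70.03 Y48.11 F458
M5
G0 X62.97 Y53.46
M4 S698
G01 X114.87 Y53.46 F458
G01 X114.87 Y20.27
G01 X62.97 Y20.27
G01 X62.97 Y53.46
M5
G0 X100.41 Y21.49
M4 S698
G01 X90.33 Y34.94 F458
G01 X46.28 Y33.45
G01 X30.49 Y33.98
M5
G0 X0.00 Y0.00

Since the viewBox matches the mm dimensions, user units are millimetres directly. The only transform is the Y-flip y_m = 80.15 − y_svg.

Shape 1 is a rectangle drawn with `<rect>`. Its stroke #008000 means cut at S698, F458. After flipping Y the toolpath is (73.66,44.84) → (103.29,44.84) → (103.29,13.24) → (73.66,13.24) → (73.66,44.84), returning to the start.

Shape 2 is a rectangle drawn with `<path>`. Its stroke #008000 means cut at S698, F458. After flipping Y the toolpath is (45.40,76.09) → (78.04,76.09) → (78.04,41.12) → (45.40,41.12) → (45.40,76.09), returning to the start.

Shape 3 is a line segment drawn with `<path>`. Its stroke #008000 means cut at S698, F458. After flipping Y the toolpath is (111.17,47.67) → (70.03,48.11).

Shape 4 is a rectangle drawn with `<path>`. Its stroke #008000 means cut at S698, F458. After flipping Y the toolpath is (62.97,53.46) → (114.87,53.46) → (114.87,20.27) → (62.97,20.27) → (62.97,53.46), returning to the start.

Shape 5 is a cubic bezier drawn with `<path>`. Its stroke #008000 means cut at S698, F458. After flipping Y the toolpath is (100.41,21.49) → (90.33,34.94) → (46.28,33.45) → (30.49,33.98).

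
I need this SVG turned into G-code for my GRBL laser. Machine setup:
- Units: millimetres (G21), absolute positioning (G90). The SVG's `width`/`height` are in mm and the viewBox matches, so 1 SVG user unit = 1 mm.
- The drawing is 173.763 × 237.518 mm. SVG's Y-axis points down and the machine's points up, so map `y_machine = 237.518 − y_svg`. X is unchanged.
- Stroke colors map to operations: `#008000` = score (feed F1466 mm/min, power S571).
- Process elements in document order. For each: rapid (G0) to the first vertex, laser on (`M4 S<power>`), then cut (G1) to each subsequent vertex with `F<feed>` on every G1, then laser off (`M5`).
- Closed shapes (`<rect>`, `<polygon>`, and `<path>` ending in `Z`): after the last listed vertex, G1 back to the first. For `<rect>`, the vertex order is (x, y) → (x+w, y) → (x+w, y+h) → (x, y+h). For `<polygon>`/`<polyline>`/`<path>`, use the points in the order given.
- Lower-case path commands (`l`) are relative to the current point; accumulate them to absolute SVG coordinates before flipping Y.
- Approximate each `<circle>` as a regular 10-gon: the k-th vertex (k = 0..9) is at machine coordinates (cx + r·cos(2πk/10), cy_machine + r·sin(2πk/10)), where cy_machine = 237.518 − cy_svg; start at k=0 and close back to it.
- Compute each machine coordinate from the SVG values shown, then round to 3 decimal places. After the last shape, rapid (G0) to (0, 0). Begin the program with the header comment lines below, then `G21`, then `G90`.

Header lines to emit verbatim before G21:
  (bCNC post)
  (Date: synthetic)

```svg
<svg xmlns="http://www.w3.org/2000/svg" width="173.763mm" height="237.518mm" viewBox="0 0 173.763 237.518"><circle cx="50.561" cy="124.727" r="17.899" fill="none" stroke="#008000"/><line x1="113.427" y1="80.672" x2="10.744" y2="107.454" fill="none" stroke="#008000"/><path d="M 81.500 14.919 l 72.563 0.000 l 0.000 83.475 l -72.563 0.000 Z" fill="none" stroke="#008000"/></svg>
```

(bCNC post)
(Date: synthetic)
G21
G90
G0 X68.460 Y112.791
M4 S571
G1 X65.042 Y123.312 F1466
G1 X56.092 Y129.814 F1466
G1 X45.030 Y129.814 F1466
G1 X36.080 Y123.312 F1466
G1 X32.662 Y112.791 F1466
G1 X36.080 Y102.270 F1466
G1 X45.030 Y95.768 F1466
G1 X56.092 Y95.768 F1466
G1 X65.042 Y102.270 F1466
G1 X68.460 Y112.791 F1466
M5
G0 X113.427 Y156.846
M4 S571
G1 X10.744 Y130.064 F1466
M5
G0 X81.500 Y222.599
M4 S571
G1 X154.063 Y222.599 F1466
G1 X154.063 Y139.124 F1466
G1 X81.500 Y139.124 F1466
G1 X81.500 Y222.599 F1466
M5
G0 X0.000 Y0.000

1 u = 1 mm; y_m = 237.518 − y.

[1] `<circle>` circle, #008000→score S571 F1466: (68.460,112.791) → (65.042,123.312) → (56.092,129.814) → (45.030,129.814) → (36.080,123.312) → (32.662,112.791) → (36.080,102.270) → (45.030,95.768) → (56.092,95.768) → (65.042,102.270) → (68.460,112.791) (closed)

[2] `<line>` line segment, #008000→score S571 F1466: (113.427,156.846) → (10.744,130.064)

[3] `<path>` rectangle, #008000→score S571 F1466: (81.500,222.599) → (154.063,222.599) → (154.063,139.124) → (81.500,139.124) → (81.500,222.599) (closed)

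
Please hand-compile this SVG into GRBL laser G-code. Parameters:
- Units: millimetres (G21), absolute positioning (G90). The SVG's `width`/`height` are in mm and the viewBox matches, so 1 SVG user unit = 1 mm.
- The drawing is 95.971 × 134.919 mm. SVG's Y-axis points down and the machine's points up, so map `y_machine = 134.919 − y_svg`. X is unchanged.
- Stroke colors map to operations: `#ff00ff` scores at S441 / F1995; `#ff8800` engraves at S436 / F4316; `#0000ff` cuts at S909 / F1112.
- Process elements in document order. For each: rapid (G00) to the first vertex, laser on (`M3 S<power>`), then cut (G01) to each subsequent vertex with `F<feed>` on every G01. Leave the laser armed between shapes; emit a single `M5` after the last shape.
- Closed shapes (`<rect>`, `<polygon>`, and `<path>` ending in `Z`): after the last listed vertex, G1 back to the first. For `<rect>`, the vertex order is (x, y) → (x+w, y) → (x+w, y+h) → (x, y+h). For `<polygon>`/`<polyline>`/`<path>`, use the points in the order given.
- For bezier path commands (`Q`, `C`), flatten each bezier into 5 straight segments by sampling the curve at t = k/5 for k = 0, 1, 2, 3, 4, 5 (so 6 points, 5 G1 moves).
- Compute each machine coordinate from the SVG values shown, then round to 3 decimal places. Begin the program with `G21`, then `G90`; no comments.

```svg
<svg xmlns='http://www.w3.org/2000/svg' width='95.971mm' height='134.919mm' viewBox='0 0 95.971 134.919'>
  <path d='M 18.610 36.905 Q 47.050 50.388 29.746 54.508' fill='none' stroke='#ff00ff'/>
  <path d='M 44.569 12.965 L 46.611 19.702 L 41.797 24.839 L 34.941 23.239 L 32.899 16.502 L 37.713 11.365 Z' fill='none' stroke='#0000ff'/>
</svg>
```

G21
G90
G00 X18.610 Y98.014
M3 S441
G01 X28.156 Y92.995 F1995
G01 X34.043 Y88.726 F1995
G01 X36.270 Y85.205 F1995
G01 X34.838 Y82.434 F1995
G01 X29.746 Y80.411 F1995
G00 X44.569 Y121.954
M3 S909
G01 X46.611 Y115.217 F1112
G01 X41.797 Y110.080 F1112
G01 X34.941 Y111.680 F1112
G01 X32.899 Y118.417 F1112
G01 X37.713 Y123.554 F1112
G01 X44.569 Y121.954 F1112
M5

viewBox `0 0 95.971 134.919` with mm width/height → 1 unit = 1 mm. Flip: y_m = 134.919 − y_svg.

**Shape 1** — `<path>` quadratic bezier, stroke `#ff00ff` → score (S441, F1995). Control points (SVG): P0=(18.610,36.905), P1=(47.050,50.388), P2=(29.746,54.508); sampled at t=k/5. Machine vertices: (18.610,98.014) → (28.156,92.995) → (34.043,88.726) → (36.270,85.205) → (34.838,82.434) → (29.746,80.411). Open path.

**Shape 2** — `<path>` regular polygon, stroke `#0000ff` → cut (S909, F1112). Machine vertices: (44.569,121.954) → (46.611,115.217) → (41.797,110.080) → (34.941,111.680) → (32.899,118.417) → (37.713,123.554) → (44.569,121.954). Closed: final G1 returns to the first vertex.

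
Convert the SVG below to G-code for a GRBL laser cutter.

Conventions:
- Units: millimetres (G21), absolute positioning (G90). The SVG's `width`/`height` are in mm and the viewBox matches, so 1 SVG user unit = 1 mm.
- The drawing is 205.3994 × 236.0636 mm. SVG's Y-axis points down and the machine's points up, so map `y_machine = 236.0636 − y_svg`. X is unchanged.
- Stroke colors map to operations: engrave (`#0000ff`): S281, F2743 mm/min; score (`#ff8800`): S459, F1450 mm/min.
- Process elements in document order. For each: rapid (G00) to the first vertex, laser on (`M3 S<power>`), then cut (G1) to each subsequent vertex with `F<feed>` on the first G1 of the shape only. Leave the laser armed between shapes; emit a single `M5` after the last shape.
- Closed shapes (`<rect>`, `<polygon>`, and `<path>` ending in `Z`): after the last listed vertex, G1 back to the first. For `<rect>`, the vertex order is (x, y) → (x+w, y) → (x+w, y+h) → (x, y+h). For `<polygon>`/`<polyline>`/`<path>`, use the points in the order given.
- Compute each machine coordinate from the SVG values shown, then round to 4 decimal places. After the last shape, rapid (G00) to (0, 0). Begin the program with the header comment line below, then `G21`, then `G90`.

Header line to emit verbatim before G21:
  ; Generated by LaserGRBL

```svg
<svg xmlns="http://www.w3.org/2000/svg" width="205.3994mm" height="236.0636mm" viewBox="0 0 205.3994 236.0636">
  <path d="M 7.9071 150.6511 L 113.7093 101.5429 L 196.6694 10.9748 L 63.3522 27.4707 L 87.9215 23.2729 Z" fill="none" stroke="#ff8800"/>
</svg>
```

; Generated by LaserGRBL
G21
G90
G00 X7.9071 Y85.4125
M3 S459
G1 X113.7093 Y134.5207 F1450
G1 X196.6694 Y225.0888
G1 X63.3522 Y208.5929
G1 X87.9215 Y212.7907
G1 X7.9071 Y85.4125
M5
G00 X0.0000 Y0.0000

viewBox `0 0 205.3994 236.0636` with mm width/height → 1 unit = 1 mm. Flip: y_m = 236.0636 − y_svg.

**Shape 1** — `<path>` closed polygon, stroke `#ff8800` → score (S459, F1450). Machine vertices: (7.9071,85.4125) → (113.7093,134.5207) → (196.6694,225.0888) → (63.3522,208.5929) → (87.9215,212.7907) → (7.9071,85.4125). Closed: final G1 returns to the first vertex.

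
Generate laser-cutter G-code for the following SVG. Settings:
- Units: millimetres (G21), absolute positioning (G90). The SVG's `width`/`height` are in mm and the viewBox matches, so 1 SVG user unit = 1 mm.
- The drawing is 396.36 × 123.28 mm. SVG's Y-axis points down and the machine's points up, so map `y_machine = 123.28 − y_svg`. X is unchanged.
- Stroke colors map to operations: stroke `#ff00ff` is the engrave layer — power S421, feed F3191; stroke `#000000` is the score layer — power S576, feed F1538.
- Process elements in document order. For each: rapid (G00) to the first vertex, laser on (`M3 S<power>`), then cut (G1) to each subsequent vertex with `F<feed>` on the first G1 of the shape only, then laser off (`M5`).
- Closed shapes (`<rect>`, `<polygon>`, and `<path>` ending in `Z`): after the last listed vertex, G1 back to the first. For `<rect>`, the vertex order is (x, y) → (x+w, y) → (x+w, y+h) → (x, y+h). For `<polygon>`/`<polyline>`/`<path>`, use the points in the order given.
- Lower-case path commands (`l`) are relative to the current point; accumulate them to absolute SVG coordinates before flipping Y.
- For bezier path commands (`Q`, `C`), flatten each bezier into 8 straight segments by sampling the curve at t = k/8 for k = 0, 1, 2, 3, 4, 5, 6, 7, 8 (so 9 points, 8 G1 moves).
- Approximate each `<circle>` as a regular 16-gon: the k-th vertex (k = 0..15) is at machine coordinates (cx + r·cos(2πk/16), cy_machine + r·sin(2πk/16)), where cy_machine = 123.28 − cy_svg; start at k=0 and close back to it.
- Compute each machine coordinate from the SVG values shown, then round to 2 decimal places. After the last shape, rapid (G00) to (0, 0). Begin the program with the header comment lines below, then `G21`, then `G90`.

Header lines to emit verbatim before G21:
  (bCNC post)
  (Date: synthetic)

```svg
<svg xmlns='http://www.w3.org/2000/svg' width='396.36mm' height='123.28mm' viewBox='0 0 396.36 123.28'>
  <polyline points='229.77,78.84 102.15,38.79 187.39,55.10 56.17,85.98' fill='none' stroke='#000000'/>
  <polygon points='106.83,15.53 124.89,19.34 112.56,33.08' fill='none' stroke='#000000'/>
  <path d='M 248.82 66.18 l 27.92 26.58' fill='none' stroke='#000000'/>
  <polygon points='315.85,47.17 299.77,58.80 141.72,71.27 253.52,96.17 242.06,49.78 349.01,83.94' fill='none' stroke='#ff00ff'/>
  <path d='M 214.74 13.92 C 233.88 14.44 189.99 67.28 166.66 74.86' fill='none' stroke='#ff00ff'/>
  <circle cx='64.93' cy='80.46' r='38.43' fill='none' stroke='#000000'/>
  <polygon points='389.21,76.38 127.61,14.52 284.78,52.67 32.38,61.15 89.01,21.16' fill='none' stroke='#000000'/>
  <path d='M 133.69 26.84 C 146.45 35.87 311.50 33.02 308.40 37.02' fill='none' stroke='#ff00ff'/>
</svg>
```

1 u = 1 mm; y_m = 123.28 − y.

[1] `<polyline>` open polyline, #000000→score S576 F1538: (229.77,44.44) → (102.15,84.49) → (187.39,68.18) → (56.17,37.30)

[2] `<polygon>` regular polygon, #000000→score S576 F1538: (106.83,107.75) → (124.89,103.94) → (112.56,90.20) → (106.83,107.75) (closed)

[3] `<path>` line segment, #000000→score S576 F1538: (248.82,57.10) → (276.74,30.52)

[4] `<polygon>` closed polygon, #ff00ff→engrave S421 F3191: (315.85,76.11) → (299.77,64.48) → (141.72,52.01) → (253.52,27.11) → (242.06,73.50) → (349.01,39.34) → (315.85,76.11) (closed)

[5] `<path>` cubic bezier, #ff00ff→engrave S421 F3191: (214.74,109.36) → (219.13,106.90) → (218.58,100.68) → (214.09,91.85) → (206.63,81.54) → (197.17,70.90) → (186.71,61.07) → (176.21,53.19) → (166.66,48.42)

[6] `<circle>` circle, #000000→score S576 F1538: (103.36,42.82) → (100.43,57.53) → (92.10,69.99) → (79.64,78.32) → (64.93,81.25) → (50.22,78.32) → (37.76,69.99) → (29.43,57.53) → (26.50,42.82) → (29.43,28.11) → (37.76,15.65) → (50.22,7.32) → (64.93,4.39) → (79.64,7.32) → (92.10,15.65) → (100.43,28.11) → (103.36,42.82) (closed)

[7] `<polygon>` closed polygon, #000000→score S576 F1538: (389.21,46.90) → (127.61,108.76) → (284.78,70.61) → (32.38,62.13) → (89.01,102.12) → (389.21,46.90) (closed)

[8] `<path>` cubic bezier, #ff00ff→engrave S421 F3191: (133.69,96.44) → (144.99,93.57) → (166.81,91.60) → (195.39,90.31) → (226.99,89.46) → (257.85,88.86) → (284.20,88.27) → (302.31,87.48) → (308.40,86.26)

(bCNC post)
(Date: synthetic)
G21
G90
G00 X229.77 Y44.44
M3 S576
G1 X102.15 Y84.49 F1538
G1 X187.39 Y68.18
G1 X56.17 Y37.30
M5
G00 X106.83 Y107.75
M3 S576
G1 X124.89 Y103.94 F1538
G1 X112.56 Y90.20
G1 X106.83 Y107.75
M5
G00 X248.82 Y57.10
M3 S576
G1 X276.74 Y30.52 F1538
M5
G00 X315.85 Y76.11
M3 S421
G1 X299.77 Y64.48 F3191
G1 X141.72 Y52.01
G1 X253.52 Y27.11
G1 X242.06 Y73.50
G1 X349.01 Y39.34
G1 X315.85 Y76.11
M5
G00 X214.74 Y109.36
M3 S421
G1 X219.13 Y106.90 F3191
G1 X218.58 Y100.68
G1 X214.09 Y91.85
G1 X206.63 Y81.54
G1 X197.17 Y70.90
G1 X186.71 Y61.07
G1 X176.21 Y53.19
G1 X166.66 Y48.42
M5
G00 X103.36 Y42.82
M3 S576
G1 X100.43 Y57.53 F1538
G1 X92.10 Y69.99
G1 X79.64 Y78.32
G1 X64.93 Y81.25
G1 X50.22 Y78.32
G1 X37.76 Y69.99
G1 X29.43 Y57.53
G1 X26.50 Y42.82
G1 X29.43 Y28.11
G1 X37.76 Y15.65
G1 X50.22 Y7.32
G1 X64.93 Y4.39
G1 X79.64 Y7.32
G1 X92.10 Y15.65
G1 X100.43 Y28.11
G1 X103.36 Y42.82
M5
G00 X389.21 Y46.90
M3 S576
G1 X127.61 Y108.76 F1538
G1 X284.78 Y70.61
G1 X32.38 Y62.13
G1 X89.01 Y102.12
G1 X389.21 Y46.90
M5
G00 X133.69 Y96.44
M3 S421
G1 X144.99 Y93.57 F3191
G1 X166.81 Y91.60
G1 X195.39 Y90.31
G1 X226.99 Y89.46
G1 X257.85 Y88.86
G1 X284.20 Y88.27
G1 X302.31 Y87.48
G1 X308.40 Y86.26
M5
G00 X0.00 Y0.00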